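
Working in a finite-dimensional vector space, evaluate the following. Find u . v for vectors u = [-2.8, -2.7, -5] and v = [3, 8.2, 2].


The inner product u . v = sum of u_i * v_i.
Term-by-term: -2.8 * 3, -2.7 * 8.2, -5 * 2
Products: -8.4, -22.14, -10
Sum = -8.4 + -22.14 + -10 = -40.54

-40.54


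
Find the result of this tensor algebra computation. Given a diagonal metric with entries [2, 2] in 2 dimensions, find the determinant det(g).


For a diagonal metric, the determinant is the product of diagonal entries.
Diagonal entries: 2, 2
det(g) = 2 * 2 = 4

4


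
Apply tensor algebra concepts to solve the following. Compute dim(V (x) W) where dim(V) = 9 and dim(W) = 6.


The dimension of a tensor product is the product of dimensions.
dim(V) = 9, dim(W) = 6
dim(V (x) W) = 9 * 6 = 54

54


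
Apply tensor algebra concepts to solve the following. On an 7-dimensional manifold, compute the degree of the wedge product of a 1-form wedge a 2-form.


The degree of a wedge product is the sum of the degrees of the individual forms.
Degrees: 1, 2
Total degree = 1 + 2 = 3

3


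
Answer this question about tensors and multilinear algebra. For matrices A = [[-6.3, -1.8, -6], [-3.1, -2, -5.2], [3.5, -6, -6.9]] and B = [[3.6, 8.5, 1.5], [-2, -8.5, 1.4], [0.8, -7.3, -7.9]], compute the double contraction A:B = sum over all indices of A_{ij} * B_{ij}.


A:B = sum over all i,j of A_{ij} * B_{ij}.
Row 1: -6.3*3.6=-22.68, -1.8*8.5=-15.3, -6*1.5=-9 => row sum = -46.98
Row 2: -3.1*-2=6.2, -2*-8.5=17, -5.2*1.4=-7.28 => row sum = 15.92
Row 3: 3.5*0.8=2.8, -6*-7.3=43.8, -6.9*-7.9=54.51 => row sum = 101.11
Total = -46.98 + 15.92 + 101.11 = 70.05

70.05


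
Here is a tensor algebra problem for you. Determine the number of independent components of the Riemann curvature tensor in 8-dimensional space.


The Riemann tensor in d dimensions has d^2(d^2 - 1)/12 independent components.
d = 8, so d^2 = 64
d^2 - 1 = 63
d^2(d^2 - 1) = 64 * 63 = 4032
Divide by 12: 4032 / 12 = 336

336


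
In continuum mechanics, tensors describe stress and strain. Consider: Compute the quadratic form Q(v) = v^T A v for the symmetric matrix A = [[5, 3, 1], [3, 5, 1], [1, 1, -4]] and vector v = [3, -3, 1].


First compute Av:
(Av)_1 = 5*3 + 3*-3 + 1*1 = 7
(Av)_2 = 3*3 + 5*-3 + 1*1 = -5
(Av)_3 = 1*3 + 1*-3 + -4*1 = -4
Av = [7, -5, -4]
Then v^T (Av) = 3*7 + -3*-5 + 1*-4
= 21 + 15 + -4 = 32

32


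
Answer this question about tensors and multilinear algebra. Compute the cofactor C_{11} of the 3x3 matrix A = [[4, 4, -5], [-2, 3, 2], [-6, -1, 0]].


To find cofactor C_{11}, delete row 1 and column 1.
The resulting 2x2 submatrix is: [[3, 2], [-1, 0]]
Minor M_{11} = 3*0 - 2*-1
  = 0 - -2 = 2
Sign = (-1)^(1+1) = (-1)^2 = 1
Cofactor C_{11} = 1 * 2 = 2

2


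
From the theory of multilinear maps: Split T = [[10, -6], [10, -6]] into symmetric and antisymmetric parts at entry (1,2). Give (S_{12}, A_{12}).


T_{12} = -6
T_{21} = 10
S_{12} = (-6 + 10)/2 = 4/2 = 2
A_{12} = (-6 - 10)/2 = -16/2 = -8
Check: S + A = 2 + -8 = -6 = T_{12}.

(2, -8)


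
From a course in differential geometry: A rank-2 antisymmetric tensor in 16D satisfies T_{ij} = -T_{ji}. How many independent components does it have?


An antisymmetric rank-2 tensor satisfies A_{ij} = -A_{ji}, so diagonal entries are zero.
The independent components are the upper-triangular entries: C(n, 2) = n(n-1)/2.
n = 16
C(16, 2) = 16 * 15 / 2 = 240 / 2 = 120

120


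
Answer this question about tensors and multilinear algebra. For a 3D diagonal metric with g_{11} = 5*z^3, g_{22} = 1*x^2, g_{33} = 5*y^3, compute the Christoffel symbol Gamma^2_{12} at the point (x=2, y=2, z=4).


For a diagonal metric, Gamma^k_{ij} = (1/2) g^{kk} (dg_{ik}/dx_j + dg_{jk}/dx_i - dg_{ij}/dx_k).
The metric is diagonal, so g_{ab} = 0 for a != b.
At the given point: g_{11} = 320, g_{22} = 4, g_{33} = 40
g^{22} = 1/4
dg_{12}/dx_2 = 0 (off-diagonal)
dg_{22}/dx_1 = dg_{22}/dx_1 = 4
dg_{12}/dx_2 = 0 (off-diagonal)
Numerator = 0 + 4 - 0 = 4
Gamma^2_{12} = 4 / (2 * 4) = 1/2

1/2


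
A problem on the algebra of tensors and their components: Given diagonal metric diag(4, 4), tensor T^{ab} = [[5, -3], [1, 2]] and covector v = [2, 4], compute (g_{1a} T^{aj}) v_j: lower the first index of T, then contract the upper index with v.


Step 1: lower the first index. For a diagonal metric, g_{ia} T^{aj} = g_{ii} T^{ij} (no sum on i).
g_{11} = 4
S_1{}^1 = 4 * T^{11} = 4 * 5 = 20
S_1{}^2 = 4 * T^{12} = 4 * -3 = -12
Step 2: contract S_1{}^j with v_j.
S_1{}^1 * v_1 = 20 * 2 = 40
S_1{}^2 * v_2 = -12 * 4 = -48
Result = 40 + -48 = -8

-8


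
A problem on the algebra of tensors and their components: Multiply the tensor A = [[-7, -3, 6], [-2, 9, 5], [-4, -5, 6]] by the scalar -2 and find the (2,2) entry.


Scalar multiplication: (cA)_{ij} = c * A_{ij}.
c = -2
A_{22} = 9
(cA)_{22} = -2 * 9 = -18

-18


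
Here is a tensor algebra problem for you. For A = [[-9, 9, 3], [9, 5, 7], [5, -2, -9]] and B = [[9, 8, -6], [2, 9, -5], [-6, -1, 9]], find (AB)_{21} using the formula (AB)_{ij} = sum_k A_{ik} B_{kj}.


(AB)_{ij} = sum_k A_{ik} B_{kj}.
For i=2, j=1:
A_{21} * B_{11} = 9 * 9 = 81
A_{22} * B_{21} = 5 * 2 = 10
A_{23} * B_{31} = 7 * -6 = -42
Sum = 81 + 10 + -42 = 49

49


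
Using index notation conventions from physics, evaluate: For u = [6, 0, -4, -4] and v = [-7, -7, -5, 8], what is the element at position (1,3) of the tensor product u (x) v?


The outer product entry T_{ij} = u_i * v_j.
We need i=1, j=3.
u_1 = 6, v_3 = -5
T_{1,3} = 6 * -5 = -30

-30


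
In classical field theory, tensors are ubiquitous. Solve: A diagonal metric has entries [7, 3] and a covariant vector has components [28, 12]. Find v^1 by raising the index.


To raise an index with a diagonal metric: v^i = v_i / g_{ii}.
For index 1: v_1 = 28, g_{11} = 7
v^1 = 28 / 7 = 4

4


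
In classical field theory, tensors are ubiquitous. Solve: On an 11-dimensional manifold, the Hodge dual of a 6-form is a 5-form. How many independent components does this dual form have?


The Hodge dual of a p-form on an n-dimensional manifold is an (n-p)-form.
n = 11, p = 6, so dual degree = 11 - 6 = 5
The number of components is C(n, n-p) = C(11, 5) = 462

462


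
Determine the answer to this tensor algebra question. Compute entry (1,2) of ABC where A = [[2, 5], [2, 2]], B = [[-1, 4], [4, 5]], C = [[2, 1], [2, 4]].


(ABC)_{12} = sum_m (AB)_{1m} C_{m2}. First compute row 1 of AB.
(AB)_{11} = 2*-1 + 5*4 = 18
(AB)_{12} = 2*4 + 5*5 = 33
Now contract with column 2 of C:
(AB)_{11} * C_{12} = 18 * 1 = 18
(AB)_{12} * C_{22} = 33 * 4 = 132
(ABC)_{12} = 18 + 132 = 150

150


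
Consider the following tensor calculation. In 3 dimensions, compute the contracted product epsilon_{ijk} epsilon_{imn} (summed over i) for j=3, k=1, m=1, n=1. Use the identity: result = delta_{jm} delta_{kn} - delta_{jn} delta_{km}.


Using the identity: epsilon_{ijk} epsilon_{imn} = delta_{jm} delta_{kn} - delta_{jn} delta_{km}.
delta_{31} = 0
delta_{11} = 1
delta_{31} = 0
delta_{11} = 1
Result = 0 * 1 - 0 * 1 = 0 - 0 = 0

0


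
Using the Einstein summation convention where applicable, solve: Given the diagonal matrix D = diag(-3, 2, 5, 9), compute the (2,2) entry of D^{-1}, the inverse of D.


For a diagonal matrix, the inverse has entries (D^{-1})_{ii} = 1/d_{ii}.
The diagonal entries are: d_{11} = -3, d_{22} = 2, d_{33} = 5, d_{44} = 9
We need (D^{-1})_{22} = 1/d_{22} = 1/2 = 1/2

1/2


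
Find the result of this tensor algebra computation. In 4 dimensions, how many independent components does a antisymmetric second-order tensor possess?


A antisymmetric rank-2 tensor in d dimensions has d(d-1)/2 independent components.
d = 4
d(d-1)/2 = 4 * 3 / 2 = 12 / 2 = 6

6


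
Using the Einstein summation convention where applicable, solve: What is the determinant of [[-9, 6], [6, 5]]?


For a 2x2 matrix [[a, b], [c, d]], det = a*d - b*c.
a = -9, b = 6, c = 6, d = 5
a*d = -9 * 5 = -45
b*c = 6 * 6 = 36
det = -45 - 36 = -81

-81


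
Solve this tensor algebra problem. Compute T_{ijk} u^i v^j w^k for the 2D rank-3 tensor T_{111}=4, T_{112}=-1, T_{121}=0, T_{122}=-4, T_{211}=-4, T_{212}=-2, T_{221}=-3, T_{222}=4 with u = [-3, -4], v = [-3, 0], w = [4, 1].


S = sum over i,j,k of T_{ijk} u_i v_j w_k. Expanding all 8 terms:
T_{111}*u_1*v_1*w_1 = 4*-3*-3*4 = 144  (running total: 144)
T_{112}*u_1*v_1*w_2 = -1*-3*-3*1 = -9  (running total: 135)
T_{121}*u_1*v_2*w_1 = 0*-3*0*4 = 0  (running total: 135)
T_{122}*u_1*v_2*w_2 = -4*-3*0*1 = 0  (running total: 135)
T_{211}*u_2*v_1*w_1 = -4*-4*-3*4 = -192  (running total: -57)
T_{212}*u_2*v_1*w_2 = -2*-4*-3*1 = -24  (running total: -81)
T_{221}*u_2*v_2*w_1 = -3*-4*0*4 = 0  (running total: -81)
T_{222}*u_2*v_2*w_2 = 4*-4*0*1 = 0  (running total: -81)
S = -81

-81


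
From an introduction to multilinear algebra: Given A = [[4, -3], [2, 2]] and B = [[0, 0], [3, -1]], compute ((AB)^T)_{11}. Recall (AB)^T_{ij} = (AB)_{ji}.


(AB)^T_{ij} = (AB)_{ji} = sum_k A_{jk} B_{ki}.
For i=1, j=1 we need (AB)_{11}:
A_{11} * B_{11} = 4 * 0 = 0
A_{12} * B_{21} = -3 * 3 = -9
Sum = 0 + -9 = -9

-9


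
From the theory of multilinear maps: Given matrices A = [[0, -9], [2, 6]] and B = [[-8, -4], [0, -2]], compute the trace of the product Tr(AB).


Tr(AB) = sum_i (AB)_{ii} where (AB)_{ii} = sum_k A_{ik} B_{ki}.
(AB)_{11} = 0*-8 + -9*0 = 0
(AB)_{22} = 2*-4 + 6*-2 = -20
Tr(AB) = 0 + -20 = -20

-20


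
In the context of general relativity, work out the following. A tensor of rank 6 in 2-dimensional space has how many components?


The number of components of a rank-r tensor in d dimensions is d^r.
Here d = 2 and r = 6.
2^6 = 64

64


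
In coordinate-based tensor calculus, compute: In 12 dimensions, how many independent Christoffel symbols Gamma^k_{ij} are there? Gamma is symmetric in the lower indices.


Christoffel symbols Gamma^k_{ij} are symmetric in i,j, so there are d * d(d+1)/2 independent symbols.
d = 12
d(d+1)/2 = 12 * 13 / 2 = 78
Total = 12 * 78 = 936

936


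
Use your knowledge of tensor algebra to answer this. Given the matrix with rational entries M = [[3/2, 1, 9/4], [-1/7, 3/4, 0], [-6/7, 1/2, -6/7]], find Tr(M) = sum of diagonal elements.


The trace is the sum of diagonal entries.
Diagonal: M[1,1] = 3/2, M[2,2] = 3/4, M[3,3] = -6/7
Tr(M) = 3/2 + 3/4 + -6/7
Computing step by step:
After adding M[1,1]: 3/2
After adding M[2,2]: 9/4
After adding M[3,3]: 39/28
Tr(M) = 39/28

39/28


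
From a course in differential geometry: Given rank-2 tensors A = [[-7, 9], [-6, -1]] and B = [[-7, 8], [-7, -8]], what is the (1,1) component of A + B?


Tensor addition is component-wise: (A + B)_{ij} = A_{ij} + B_{ij}.
A_{11} = -7
B_{11} = -7
(A + B)_{11} = -7 + -7 = -14

-14


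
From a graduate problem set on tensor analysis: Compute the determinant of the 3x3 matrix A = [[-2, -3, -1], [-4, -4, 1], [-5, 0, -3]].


Expanding along the first row, det(A) = a11*M_11 - a12*M_12 + a13*M_13, where M_1j is the (1,j) minor.
Minor M_11 = -4*-3 - 1*0 = 12
Minor M_12 = -4*-3 - 1*-5 = 17
Minor M_13 = -4*0 - -4*-5 = -20
det = -2*(12) - -3*(17) + -1*(-20)
    = -24 - -51 + 20
    = 47

47


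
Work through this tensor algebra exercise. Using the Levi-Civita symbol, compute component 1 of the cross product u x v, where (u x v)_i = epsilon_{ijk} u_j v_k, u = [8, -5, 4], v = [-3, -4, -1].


(u x v)_1 = sum_{j,k} epsilon_{1jk} u_j v_k. Only permutations of (1,2,3) contribute; the two non-zero terms are:
eps_{123} u_2 v_3 = 1 * -5 * -1 = 5
eps_{132} u_3 v_2 = -1 * 4 * -4 = 16
(u x v)_1 = 21

21


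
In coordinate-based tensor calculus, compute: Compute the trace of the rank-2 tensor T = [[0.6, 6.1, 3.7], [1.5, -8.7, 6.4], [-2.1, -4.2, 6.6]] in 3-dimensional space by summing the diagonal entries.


The contraction (trace) of a rank-2 tensor is the sum of its diagonal elements.
Diagonal entries: A[1,1] = 0.6, A[2,2] = -8.7, A[3,3] = 6.6
Tr(A) = 0.6 + -8.7 + 6.6 = -1.5

-1.5


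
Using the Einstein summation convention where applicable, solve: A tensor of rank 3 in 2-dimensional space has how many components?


The number of components of a rank-r tensor in d dimensions is d^r.
Here d = 2 and r = 3.
2^3 = 8

8


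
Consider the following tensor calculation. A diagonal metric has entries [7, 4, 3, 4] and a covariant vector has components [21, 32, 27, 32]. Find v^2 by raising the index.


To raise an index with a diagonal metric: v^i = v_i / g_{ii}.
For index 2: v_2 = 32, g_{22} = 4
v^2 = 32 / 4 = 8

8


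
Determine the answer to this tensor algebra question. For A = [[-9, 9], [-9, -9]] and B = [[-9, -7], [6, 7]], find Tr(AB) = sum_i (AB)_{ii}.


Tr(AB) = sum_i (AB)_{ii} where (AB)_{ii} = sum_k A_{ik} B_{ki}.
(AB)_{11} = -9*-9 + 9*6 = 135
(AB)_{22} = -9*-7 + -9*7 = 0
Tr(AB) = 135 + 0 = 135

135


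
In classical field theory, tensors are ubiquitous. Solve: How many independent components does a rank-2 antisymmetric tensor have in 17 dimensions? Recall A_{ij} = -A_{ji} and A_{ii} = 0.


An antisymmetric rank-2 tensor satisfies A_{ij} = -A_{ji}, so diagonal entries are zero.
The independent components are the upper-triangular entries: C(n, 2) = n(n-1)/2.
n = 17
C(17, 2) = 17 * 16 / 2 = 272 / 2 = 136

136


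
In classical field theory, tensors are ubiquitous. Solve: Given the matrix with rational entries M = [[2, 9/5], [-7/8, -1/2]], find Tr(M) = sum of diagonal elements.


The trace is the sum of diagonal entries.
Diagonal: M[1,1] = 2, M[2,2] = -1/2
Tr(M) = 2 + -1/2
Computing step by step:
After adding M[1,1]: 2
After adding M[2,2]: 3/2
Tr(M) = 3/2

3/2


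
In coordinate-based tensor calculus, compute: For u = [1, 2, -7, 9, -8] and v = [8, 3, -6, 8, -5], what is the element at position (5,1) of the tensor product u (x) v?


The outer product entry T_{ij} = u_i * v_j.
We need i=5, j=1.
u_5 = -8, v_1 = 8
T_{5,1} = -8 * 8 = -64

-64


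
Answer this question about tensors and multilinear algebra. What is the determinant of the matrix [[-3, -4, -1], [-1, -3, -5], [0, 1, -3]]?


Expanding along the first row, det(A) = a11*M_11 - a12*M_12 + a13*M_13, where M_1j is the (1,j) minor.
Minor M_11 = -3*-3 - -5*1 = 14
Minor M_12 = -1*-3 - -5*0 = 3
Minor M_13 = -1*1 - -3*0 = -1
det = -3*(14) - -4*(3) + -1*(-1)
    = -42 - -12 + 1
    = -29

-29


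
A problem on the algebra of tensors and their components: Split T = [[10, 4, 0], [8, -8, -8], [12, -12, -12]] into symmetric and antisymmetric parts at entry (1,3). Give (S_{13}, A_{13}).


T_{13} = 0
T_{31} = 12
S_{13} = (0 + 12)/2 = 12/2 = 6
A_{13} = (0 - 12)/2 = -12/2 = -6
Check: S + A = 6 + -6 = 0 = T_{13}.

(6, -6)


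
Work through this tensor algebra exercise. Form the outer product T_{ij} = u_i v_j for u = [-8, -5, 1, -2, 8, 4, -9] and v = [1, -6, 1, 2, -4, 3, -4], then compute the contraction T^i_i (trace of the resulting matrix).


The outer product gives T_{ij} = u_i v_j.
The trace (contraction) is Tr(T) = sum_i T_{ii} = sum_i u_i v_i.
Diagonal entries:
T_{11} = u_1 * v_1 = -8 * 1 = -8
T_{22} = u_2 * v_2 = -5 * -6 = 30
T_{33} = u_3 * v_3 = 1 * 1 = 1
T_{44} = u_4 * v_4 = -2 * 2 = -4
T_{55} = u_5 * v_5 = 8 * -4 = -32
T_{66} = u_6 * v_6 = 4 * 3 = 12
T_{77} = u_7 * v_7 = -9 * -4 = 36
Tr(T) = -8 + 30 + 1 + -4 + -32 + 12 + 36 = 35

35


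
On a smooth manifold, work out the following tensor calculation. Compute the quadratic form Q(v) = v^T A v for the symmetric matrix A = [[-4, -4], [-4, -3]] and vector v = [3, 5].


First compute Av:
(Av)_1 = -4*3 + -4*5 = -32
(Av)_2 = -4*3 + -3*5 = -27
Av = [-32, -27]
Then v^T (Av) = 3*-32 + 5*-27
= -96 + -135 = -231

-231


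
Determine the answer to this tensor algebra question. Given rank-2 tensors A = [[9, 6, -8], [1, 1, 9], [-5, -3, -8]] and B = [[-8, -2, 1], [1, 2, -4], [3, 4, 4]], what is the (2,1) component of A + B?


Tensor addition is component-wise: (A + B)_{ij} = A_{ij} + B_{ij}.
A_{21} = 1
B_{21} = 1
(A + B)_{21} = 1 + 1 = 2

2


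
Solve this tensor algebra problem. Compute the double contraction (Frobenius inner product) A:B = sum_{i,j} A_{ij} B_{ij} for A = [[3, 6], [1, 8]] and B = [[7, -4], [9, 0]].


A:B = sum over all i,j of A_{ij} * B_{ij}.
Row 1: 3*7=21, 6*-4=-24 => row sum = -3
Row 2: 1*9=9, 8*0=0 => row sum = 9
Total = -3 + 9 = 6

6


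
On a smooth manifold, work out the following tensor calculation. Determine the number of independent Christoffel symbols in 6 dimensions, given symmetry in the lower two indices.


Christoffel symbols Gamma^k_{ij} are symmetric in i,j, so there are d * d(d+1)/2 independent symbols.
d = 6
d(d+1)/2 = 6 * 7 / 2 = 21
Total = 6 * 21 = 126

126


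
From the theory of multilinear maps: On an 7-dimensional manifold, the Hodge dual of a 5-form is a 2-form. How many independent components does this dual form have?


The Hodge dual of a p-form on an n-dimensional manifold is an (n-p)-form.
n = 7, p = 5, so dual degree = 7 - 5 = 2
The number of components is C(n, n-p) = C(7, 2) = 21

21


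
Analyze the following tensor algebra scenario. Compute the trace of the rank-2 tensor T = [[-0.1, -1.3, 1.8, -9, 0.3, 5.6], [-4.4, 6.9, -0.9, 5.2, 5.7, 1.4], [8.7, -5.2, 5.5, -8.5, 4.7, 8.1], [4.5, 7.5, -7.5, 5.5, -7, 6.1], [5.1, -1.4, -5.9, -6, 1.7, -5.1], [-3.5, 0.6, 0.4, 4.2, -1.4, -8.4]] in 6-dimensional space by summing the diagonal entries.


The contraction (trace) of a rank-2 tensor is the sum of its diagonal elements.
Diagonal entries: A[1,1] = -0.1, A[2,2] = 6.9, A[3,3] = 5.5, A[4,4] = 5.5, A[5,5] = 1.7, A[6,6] = -8.4
Tr(A) = -0.1 + 6.9 + 5.5 + 5.5 + 1.7 + -8.4 = 11.1

11.1


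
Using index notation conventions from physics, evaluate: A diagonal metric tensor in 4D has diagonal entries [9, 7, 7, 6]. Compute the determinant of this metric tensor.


For a diagonal metric, the determinant is the product of diagonal entries.
Diagonal entries: 9, 7, 7, 6
det(g) = 9 * 7 * 7 * 6 = 2646

2646


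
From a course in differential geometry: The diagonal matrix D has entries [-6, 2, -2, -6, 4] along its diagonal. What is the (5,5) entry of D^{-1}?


For a diagonal matrix, the inverse has entries (D^{-1})_{ii} = 1/d_{ii}.
The diagonal entries are: d_{11} = -6, d_{22} = 2, d_{33} = -2, d_{44} = -6, d_{55} = 4
We need (D^{-1})_{55} = 1/d_{55} = 1/4 = 1/4

1/4


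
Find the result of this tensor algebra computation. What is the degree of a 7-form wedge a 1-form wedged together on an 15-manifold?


The degree of a wedge product is the sum of the degrees of the individual forms.
Degrees: 7, 1
Total degree = 7 + 1 = 8

8


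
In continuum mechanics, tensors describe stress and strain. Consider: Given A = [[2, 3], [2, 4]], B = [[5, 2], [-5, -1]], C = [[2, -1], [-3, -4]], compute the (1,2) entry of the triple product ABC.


(ABC)_{12} = sum_m (AB)_{1m} C_{m2}. First compute row 1 of AB.
(AB)_{11} = 2*5 + 3*-5 = -5
(AB)_{12} = 2*2 + 3*-1 = 1
Now contract with column 2 of C:
(AB)_{11} * C_{12} = -5 * -1 = 5
(AB)_{12} * C_{22} = 1 * -4 = -4
(ABC)_{12} = 5 + -4 = 1

1


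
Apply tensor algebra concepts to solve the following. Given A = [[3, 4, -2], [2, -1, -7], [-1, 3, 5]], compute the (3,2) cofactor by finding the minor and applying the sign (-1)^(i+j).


To find cofactor C_{32}, delete row 3 and column 2.
The resulting 2x2 submatrix is: [[3, -2], [2, -7]]
Minor M_{32} = 3*-7 - -2*2
  = -21 - -4 = -17
Sign = (-1)^(3+2) = (-1)^5 = -1
Cofactor C_{32} = -1 * -17 = 17

17


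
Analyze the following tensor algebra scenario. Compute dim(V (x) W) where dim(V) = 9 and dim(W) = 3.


The dimension of a tensor product is the product of dimensions.
dim(V) = 9, dim(W) = 3
dim(V (x) W) = 9 * 3 = 27

27


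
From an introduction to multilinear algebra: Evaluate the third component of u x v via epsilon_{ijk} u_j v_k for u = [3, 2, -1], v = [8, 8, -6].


(u x v)_3 = sum_{j,k} epsilon_{3jk} u_j v_k. Only permutations of (1,2,3) contribute; the two non-zero terms are:
eps_{312} u_1 v_2 = 1 * 3 * 8 = 24
eps_{321} u_2 v_1 = -1 * 2 * 8 = -16
(u x v)_3 = 8

8


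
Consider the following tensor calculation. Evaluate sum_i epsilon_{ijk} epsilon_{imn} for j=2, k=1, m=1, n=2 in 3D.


Using the identity: epsilon_{ijk} epsilon_{imn} = delta_{jm} delta_{kn} - delta_{jn} delta_{km}.
delta_{21} = 0
delta_{12} = 0
delta_{22} = 1
delta_{11} = 1
Result = 0 * 0 - 1 * 1 = 0 - 1 = -1

-1


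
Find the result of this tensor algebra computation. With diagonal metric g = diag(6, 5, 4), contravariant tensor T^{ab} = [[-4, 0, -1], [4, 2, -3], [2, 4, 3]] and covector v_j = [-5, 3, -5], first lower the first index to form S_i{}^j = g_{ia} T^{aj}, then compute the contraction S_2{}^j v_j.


Step 1: lower the first index. For a diagonal metric, g_{ia} T^{aj} = g_{ii} T^{ij} (no sum on i).
g_{22} = 5
S_2{}^1 = 5 * T^{21} = 5 * 4 = 20
S_2{}^2 = 5 * T^{22} = 5 * 2 = 10
S_2{}^3 = 5 * T^{23} = 5 * -3 = -15
Step 2: contract S_2{}^j with v_j.
S_2{}^1 * v_1 = 20 * -5 = -100
S_2{}^2 * v_2 = 10 * 3 = 30
S_2{}^3 * v_3 = -15 * -5 = 75
Result = -100 + 30 + 75 = 5

5


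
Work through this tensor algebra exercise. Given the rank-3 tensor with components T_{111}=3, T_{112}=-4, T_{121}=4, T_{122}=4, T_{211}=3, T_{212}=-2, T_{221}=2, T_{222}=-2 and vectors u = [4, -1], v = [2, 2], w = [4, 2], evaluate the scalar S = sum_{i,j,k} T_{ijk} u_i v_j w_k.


S = sum over i,j,k of T_{ijk} u_i v_j w_k. Expanding all 8 terms:
T_{111}*u_1*v_1*w_1 = 3*4*2*4 = 96  (running total: 96)
T_{112}*u_1*v_1*w_2 = -4*4*2*2 = -64  (running total: 32)
T_{121}*u_1*v_2*w_1 = 4*4*2*4 = 128  (running total: 160)
T_{122}*u_1*v_2*w_2 = 4*4*2*2 = 64  (running total: 224)
T_{211}*u_2*v_1*w_1 = 3*-1*2*4 = -24  (running total: 200)
T_{212}*u_2*v_1*w_2 = -2*-1*2*2 = 8  (running total: 208)
T_{221}*u_2*v_2*w_1 = 2*-1*2*4 = -16  (running total: 192)
T_{222}*u_2*v_2*w_2 = -2*-1*2*2 = 8  (running total: 200)
S = 200

200


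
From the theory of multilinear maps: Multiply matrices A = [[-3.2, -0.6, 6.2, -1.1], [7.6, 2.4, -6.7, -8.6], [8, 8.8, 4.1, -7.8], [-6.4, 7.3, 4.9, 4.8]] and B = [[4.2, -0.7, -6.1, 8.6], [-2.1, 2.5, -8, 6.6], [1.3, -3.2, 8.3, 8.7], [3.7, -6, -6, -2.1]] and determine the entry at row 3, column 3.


(AB)_{ij} = sum_k A_{ik} B_{kj}.
For i=3, j=3:
A_{31} * B_{13} = 8 * -6.1 = -48.8
A_{32} * B_{23} = 8.8 * -8 = -70.4
A_{33} * B_{33} = 4.1 * 8.3 = 34.03
A_{34} * B_{43} = -7.8 * -6 = 46.8
Sum = -48.8 + -70.4 + 34.03 + 46.8 = -38.37

-38.37


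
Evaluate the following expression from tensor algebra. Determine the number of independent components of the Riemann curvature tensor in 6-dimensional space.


The Riemann tensor in d dimensions has d^2(d^2 - 1)/12 independent components.
d = 6, so d^2 = 36
d^2 - 1 = 35
d^2(d^2 - 1) = 36 * 35 = 1260
Divide by 12: 1260 / 12 = 105

105


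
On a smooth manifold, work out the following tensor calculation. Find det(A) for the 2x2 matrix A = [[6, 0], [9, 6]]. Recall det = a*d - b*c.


For a 2x2 matrix [[a, b], [c, d]], det = a*d - b*c.
a = 6, b = 0, c = 9, d = 6
a*d = 6 * 6 = 36
b*c = 0 * 9 = 0
det = 36 - 0 = 36

36


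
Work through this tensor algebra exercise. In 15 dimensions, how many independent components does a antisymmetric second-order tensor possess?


A antisymmetric rank-2 tensor in d dimensions has d(d-1)/2 independent components.
d = 15
d(d-1)/2 = 15 * 14 / 2 = 210 / 2 = 105

105


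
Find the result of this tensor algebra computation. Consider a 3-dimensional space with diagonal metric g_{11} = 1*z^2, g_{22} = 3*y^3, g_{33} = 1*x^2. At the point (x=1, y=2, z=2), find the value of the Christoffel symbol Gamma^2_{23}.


For a diagonal metric, Gamma^k_{ij} = (1/2) g^{kk} (dg_{ik}/dx_j + dg_{jk}/dx_i - dg_{ij}/dx_k).
The metric is diagonal, so g_{ab} = 0 for a != b.
At the given point: g_{11} = 4, g_{22} = 24, g_{33} = 1
g^{22} = 1/24
dg_{22}/dx_3 = dg_{22}/dx_3 = 0
dg_{32}/dx_2 = 0 (off-diagonal)
dg_{23}/dx_2 = 0 (off-diagonal)
Numerator = 0 + 0 - 0 = 0
Gamma^2_{23} = 0 / (2 * 24) = 0

0


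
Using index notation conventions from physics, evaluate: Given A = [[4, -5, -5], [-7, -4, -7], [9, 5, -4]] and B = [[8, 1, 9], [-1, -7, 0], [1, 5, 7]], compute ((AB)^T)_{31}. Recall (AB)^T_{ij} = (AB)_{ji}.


(AB)^T_{ij} = (AB)_{ji} = sum_k A_{jk} B_{ki}.
For i=3, j=1 we need (AB)_{13}:
A_{11} * B_{13} = 4 * 9 = 36
A_{12} * B_{23} = -5 * 0 = 0
A_{13} * B_{33} = -5 * 7 = -35
Sum = 36 + 0 + -35 = 1

1


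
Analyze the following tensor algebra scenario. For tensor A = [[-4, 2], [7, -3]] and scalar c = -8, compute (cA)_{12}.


Scalar multiplication: (cA)_{ij} = c * A_{ij}.
c = -8
A_{12} = 2
(cA)_{12} = -8 * 2 = -16

-16


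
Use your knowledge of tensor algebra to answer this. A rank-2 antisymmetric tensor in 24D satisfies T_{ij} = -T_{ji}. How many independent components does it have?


An antisymmetric rank-2 tensor satisfies A_{ij} = -A_{ji}, so diagonal entries are zero.
The independent components are the upper-triangular entries: C(n, 2) = n(n-1)/2.
n = 24
C(24, 2) = 24 * 23 / 2 = 552 / 2 = 276

276


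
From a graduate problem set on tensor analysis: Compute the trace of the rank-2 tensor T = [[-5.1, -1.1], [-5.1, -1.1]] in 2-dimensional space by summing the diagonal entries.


The contraction (trace) of a rank-2 tensor is the sum of its diagonal elements.
Diagonal entries: A[1,1] = -5.1, A[2,2] = -1.1
Tr(A) = -5.1 + -1.1 = -6.2

-6.2


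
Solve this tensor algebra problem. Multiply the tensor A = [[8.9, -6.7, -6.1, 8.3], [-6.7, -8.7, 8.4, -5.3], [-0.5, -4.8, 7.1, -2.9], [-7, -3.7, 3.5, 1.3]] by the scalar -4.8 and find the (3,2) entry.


Scalar multiplication: (cA)_{ij} = c * A_{ij}.
c = -4.8
A_{32} = -4.8
(cA)_{32} = -4.8 * -4.8 = 23.04

23.04


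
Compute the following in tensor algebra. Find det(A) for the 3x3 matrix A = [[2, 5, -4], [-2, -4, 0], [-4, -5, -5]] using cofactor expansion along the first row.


Expanding along the first row, det(A) = a11*M_11 - a12*M_12 + a13*M_13, where M_1j is the (1,j) minor.
Minor M_11 = -4*-5 - 0*-5 = 20
Minor M_12 = -2*-5 - 0*-4 = 10
Minor M_13 = -2*-5 - -4*-4 = -6
det = 2*(20) - 5*(10) + -4*(-6)
    = 40 - 50 + 24
    = 14

14


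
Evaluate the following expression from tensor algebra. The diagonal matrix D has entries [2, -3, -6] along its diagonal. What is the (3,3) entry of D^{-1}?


For a diagonal matrix, the inverse has entries (D^{-1})_{ii} = 1/d_{ii}.
The diagonal entries are: d_{11} = 2, d_{22} = -3, d_{33} = -6
We need (D^{-1})_{33} = 1/d_{33} = 1/-6 = -1/6

-1/6


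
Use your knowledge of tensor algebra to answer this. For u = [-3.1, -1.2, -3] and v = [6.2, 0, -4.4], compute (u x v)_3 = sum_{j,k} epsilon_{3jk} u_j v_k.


(u x v)_3 = sum_{j,k} epsilon_{3jk} u_j v_k. Only permutations of (1,2,3) contribute; the two non-zero terms are:
eps_{312} u_1 v_2 = 1 * -3.1 * 0 = 0
eps_{321} u_2 v_1 = -1 * -1.2 * 6.2 = 7.44
(u x v)_3 = 7.44

7.44


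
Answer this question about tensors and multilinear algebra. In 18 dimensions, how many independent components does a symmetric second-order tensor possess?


A symmetric rank-2 tensor in d dimensions has d(d+1)/2 independent components.
d = 18
d(d+1)/2 = 18 * 19 / 2 = 342 / 2 = 171

171


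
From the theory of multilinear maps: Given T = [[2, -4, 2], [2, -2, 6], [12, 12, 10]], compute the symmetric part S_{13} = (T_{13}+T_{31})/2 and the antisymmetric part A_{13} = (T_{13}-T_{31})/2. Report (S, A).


T_{13} = 2
T_{31} = 12
S_{13} = (2 + 12)/2 = 14/2 = 7
A_{13} = (2 - 12)/2 = -10/2 = -5
Check: S + A = 7 + -5 = 2 = T_{13}.

(7, -5)


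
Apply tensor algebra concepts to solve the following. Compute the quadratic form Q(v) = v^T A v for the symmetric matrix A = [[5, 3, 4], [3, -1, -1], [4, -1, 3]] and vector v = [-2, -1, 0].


First compute Av:
(Av)_1 = 5*-2 + 3*-1 + 4*0 = -13
(Av)_2 = 3*-2 + -1*-1 + -1*0 = -5
(Av)_3 = 4*-2 + -1*-1 + 3*0 = -7
Av = [-13, -5, -7]
Then v^T (Av) = -2*-13 + -1*-5 + 0*-7
= 26 + 5 + 0 = 31

31


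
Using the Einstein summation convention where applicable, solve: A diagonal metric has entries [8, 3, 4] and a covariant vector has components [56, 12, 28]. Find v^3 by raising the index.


To raise an index with a diagonal metric: v^i = v_i / g_{ii}.
For index 3: v_3 = 28, g_{33} = 4
v^3 = 28 / 4 = 7

7


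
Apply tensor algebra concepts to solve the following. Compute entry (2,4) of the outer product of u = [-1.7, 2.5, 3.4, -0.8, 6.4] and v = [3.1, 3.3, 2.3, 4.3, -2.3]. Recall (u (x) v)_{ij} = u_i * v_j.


The outer product entry T_{ij} = u_i * v_j.
We need i=2, j=4.
u_2 = 2.5, v_4 = 4.3
T_{2,4} = 2.5 * 4.3 = 10.75

10.75


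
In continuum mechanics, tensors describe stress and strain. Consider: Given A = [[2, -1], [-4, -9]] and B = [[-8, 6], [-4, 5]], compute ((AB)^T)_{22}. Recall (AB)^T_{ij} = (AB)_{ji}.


(AB)^T_{ij} = (AB)_{ji} = sum_k A_{jk} B_{ki}.
For i=2, j=2 we need (AB)_{22}:
A_{21} * B_{12} = -4 * 6 = -24
A_{22} * B_{22} = -9 * 5 = -45
Sum = -24 + -45 = -69

-69


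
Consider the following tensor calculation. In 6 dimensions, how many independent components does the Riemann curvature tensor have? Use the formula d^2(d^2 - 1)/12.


The Riemann tensor in d dimensions has d^2(d^2 - 1)/12 independent components.
d = 6, so d^2 = 36
d^2 - 1 = 35
d^2(d^2 - 1) = 36 * 35 = 1260
Divide by 12: 1260 / 12 = 105

105


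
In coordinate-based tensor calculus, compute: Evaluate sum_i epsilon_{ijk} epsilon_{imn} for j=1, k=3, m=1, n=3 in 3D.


Using the identity: epsilon_{ijk} epsilon_{imn} = delta_{jm} delta_{kn} - delta_{jn} delta_{km}.
delta_{11} = 1
delta_{33} = 1
delta_{13} = 0
delta_{31} = 0
Result = 1 * 1 - 0 * 0 = 1 - 0 = 1

1


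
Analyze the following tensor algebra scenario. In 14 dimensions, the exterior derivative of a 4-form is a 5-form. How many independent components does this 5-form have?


The exterior derivative of a p-form is a (p+1)-form.
Its number of independent components is C(n, p+1).
n = 14, p+1 = 5
C(14, 5) = 2002

2002


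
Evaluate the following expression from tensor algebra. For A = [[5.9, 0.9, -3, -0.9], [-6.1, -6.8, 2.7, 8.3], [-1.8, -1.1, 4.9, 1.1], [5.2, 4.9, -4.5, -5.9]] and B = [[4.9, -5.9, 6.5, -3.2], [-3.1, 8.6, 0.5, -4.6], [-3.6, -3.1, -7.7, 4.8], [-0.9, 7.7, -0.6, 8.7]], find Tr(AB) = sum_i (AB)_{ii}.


Tr(AB) = sum_i (AB)_{ii} where (AB)_{ii} = sum_k A_{ik} B_{ki}.
(AB)_{11} = 5.9*4.9 + 0.9*-3.1 + -3*-3.6 + -0.9*-0.9 = 37.73
(AB)_{22} = -6.1*-5.9 + -6.8*8.6 + 2.7*-3.1 + 8.3*7.7 = 33.05
(AB)_{33} = -1.8*6.5 + -1.1*0.5 + 4.9*-7.7 + 1.1*-0.6 = -50.64
(AB)_{44} = 5.2*-3.2 + 4.9*-4.6 + -4.5*4.8 + -5.9*8.7 = -112.11
Tr(AB) = 37.73 + 33.05 + -50.64 + -112.11 = -91.97

-91.97


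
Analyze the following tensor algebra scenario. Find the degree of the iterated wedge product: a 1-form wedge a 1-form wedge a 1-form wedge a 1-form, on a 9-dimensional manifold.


The degree of a wedge product is the sum of the degrees of the individual forms.
Degrees: 1, 1, 1, 1
Total degree = 1 + 1 + 1 + 1 = 4

4


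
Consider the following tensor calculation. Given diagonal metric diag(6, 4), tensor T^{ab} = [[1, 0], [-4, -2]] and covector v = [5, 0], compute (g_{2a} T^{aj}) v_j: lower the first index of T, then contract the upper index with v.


Step 1: lower the first index. For a diagonal metric, g_{ia} T^{aj} = g_{ii} T^{ij} (no sum on i).
g_{22} = 4
S_2{}^1 = 4 * T^{21} = 4 * -4 = -16
S_2{}^2 = 4 * T^{22} = 4 * -2 = -8
Step 2: contract S_2{}^j with v_j.
S_2{}^1 * v_1 = -16 * 5 = -80
S_2{}^2 * v_2 = -8 * 0 = 0
Result = -80 + 0 = -80

-80


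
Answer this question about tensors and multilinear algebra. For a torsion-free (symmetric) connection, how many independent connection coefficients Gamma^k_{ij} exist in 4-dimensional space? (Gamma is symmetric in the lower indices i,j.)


Christoffel symbols Gamma^k_{ij} are symmetric in i,j, so there are d * d(d+1)/2 independent symbols.
d = 4
d(d+1)/2 = 4 * 5 / 2 = 10
Total = 4 * 10 = 40

40


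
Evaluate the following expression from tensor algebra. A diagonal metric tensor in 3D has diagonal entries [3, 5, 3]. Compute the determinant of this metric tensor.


For a diagonal metric, the determinant is the product of diagonal entries.
Diagonal entries: 3, 5, 3
det(g) = 3 * 5 * 3 = 45

45


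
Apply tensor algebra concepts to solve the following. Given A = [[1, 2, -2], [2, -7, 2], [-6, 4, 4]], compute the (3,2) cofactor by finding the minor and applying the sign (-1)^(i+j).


To find cofactor C_{32}, delete row 3 and column 2.
The resulting 2x2 submatrix is: [[1, -2], [2, 2]]
Minor M_{32} = 1*2 - -2*2
  = 2 - -4 = 6
Sign = (-1)^(3+2) = (-1)^5 = -1
Cofactor C_{32} = -1 * 6 = -6

-6


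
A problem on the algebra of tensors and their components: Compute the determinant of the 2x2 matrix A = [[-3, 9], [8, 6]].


For a 2x2 matrix [[a, b], [c, d]], det = a*d - b*c.
a = -3, b = 9, c = 8, d = 6
a*d = -3 * 6 = -18
b*c = 9 * 8 = 72
det = -18 - 72 = -90

-90


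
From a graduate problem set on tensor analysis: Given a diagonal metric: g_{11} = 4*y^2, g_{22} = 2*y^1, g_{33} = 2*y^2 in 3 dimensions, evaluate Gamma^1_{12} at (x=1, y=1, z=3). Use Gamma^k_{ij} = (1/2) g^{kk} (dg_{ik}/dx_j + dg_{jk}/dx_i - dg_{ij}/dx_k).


For a diagonal metric, Gamma^k_{ij} = (1/2) g^{kk} (dg_{ik}/dx_j + dg_{jk}/dx_i - dg_{ij}/dx_k).
The metric is diagonal, so g_{ab} = 0 for a != b.
At the given point: g_{11} = 4, g_{22} = 2, g_{33} = 2
g^{11} = 1/4
dg_{11}/dx_2 = dg_{11}/dx_2 = 8
dg_{21}/dx_1 = 0 (off-diagonal)
dg_{12}/dx_1 = 0 (off-diagonal)
Numerator = 8 + 0 - 0 = 8
Gamma^1_{12} = 8 / (2 * 4) = 1

1


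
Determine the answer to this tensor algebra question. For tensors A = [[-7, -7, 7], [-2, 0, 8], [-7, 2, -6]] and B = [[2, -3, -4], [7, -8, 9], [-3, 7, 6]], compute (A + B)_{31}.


Tensor addition is component-wise: (A + B)_{ij} = A_{ij} + B_{ij}.
A_{31} = -7
B_{31} = -3
(A + B)_{31} = -7 + -3 = -10

-10


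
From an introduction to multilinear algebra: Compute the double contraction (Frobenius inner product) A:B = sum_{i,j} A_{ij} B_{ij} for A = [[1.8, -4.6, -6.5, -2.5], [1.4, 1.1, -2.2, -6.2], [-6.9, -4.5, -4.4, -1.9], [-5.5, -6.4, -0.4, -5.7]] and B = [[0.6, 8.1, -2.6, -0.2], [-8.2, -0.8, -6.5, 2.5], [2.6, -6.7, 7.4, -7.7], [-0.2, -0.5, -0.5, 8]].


A:B = sum over all i,j of A_{ij} * B_{ij}.
Row 1: 1.8*0.6=1.08, -4.6*8.1=-37.26, -6.5*-2.6=16.9, -2.5*-0.2=0.5 => row sum = -18.78
Row 2: 1.4*-8.2=-11.48, 1.1*-0.8=-0.88, -2.2*-6.5=14.3, -6.2*2.5=-15.5 => row sum = -13.56
Row 3: -6.9*2.6=-17.94, -4.5*-6.7=30.15, -4.4*7.4=-32.56, -1.9*-7.7=14.63 => row sum = -5.72
Row 4: -5.5*-0.2=1.1, -6.4*-0.5=3.2, -0.4*-0.5=0.2, -5.7*8=-45.6 => row sum = -41.1
Total = -18.78 + -13.56 + -5.72 + -41.1 = -79.16

-79.16


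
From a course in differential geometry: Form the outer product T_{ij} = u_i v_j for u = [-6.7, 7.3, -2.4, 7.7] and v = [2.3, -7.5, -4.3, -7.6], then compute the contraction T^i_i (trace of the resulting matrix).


The outer product gives T_{ij} = u_i v_j.
The trace (contraction) is Tr(T) = sum_i T_{ii} = sum_i u_i v_i.
Diagonal entries:
T_{11} = u_1 * v_1 = -6.7 * 2.3 = -15.41
T_{22} = u_2 * v_2 = 7.3 * -7.5 = -54.75
T_{33} = u_3 * v_3 = -2.4 * -4.3 = 10.32
T_{44} = u_4 * v_4 = 7.7 * -7.6 = -58.52
Tr(T) = -15.41 + -54.75 + 10.32 + -58.52 = -118.36

-118.36


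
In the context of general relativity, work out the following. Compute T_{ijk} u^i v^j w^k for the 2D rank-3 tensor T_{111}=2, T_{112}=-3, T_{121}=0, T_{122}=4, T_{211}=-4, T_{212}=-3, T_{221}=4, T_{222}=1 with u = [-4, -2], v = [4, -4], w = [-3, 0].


S = sum over i,j,k of T_{ijk} u_i v_j w_k. Expanding all 8 terms:
T_{111}*u_1*v_1*w_1 = 2*-4*4*-3 = 96  (running total: 96)
T_{112}*u_1*v_1*w_2 = -3*-4*4*0 = 0  (running total: 96)
T_{121}*u_1*v_2*w_1 = 0*-4*-4*-3 = 0  (running total: 96)
T_{122}*u_1*v_2*w_2 = 4*-4*-4*0 = 0  (running total: 96)
T_{211}*u_2*v_1*w_1 = -4*-2*4*-3 = -96  (running total: 0)
T_{212}*u_2*v_1*w_2 = -3*-2*4*0 = 0  (running total: 0)
T_{221}*u_2*v_2*w_1 = 4*-2*-4*-3 = -96  (running total: -96)
T_{222}*u_2*v_2*w_2 = 1*-2*-4*0 = 0  (running total: -96)
S = -96

-96


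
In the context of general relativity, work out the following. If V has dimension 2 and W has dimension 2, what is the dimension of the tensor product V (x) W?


The dimension of a tensor product is the product of dimensions.
dim(V) = 2, dim(W) = 2
dim(V (x) W) = 2 * 2 = 4

4


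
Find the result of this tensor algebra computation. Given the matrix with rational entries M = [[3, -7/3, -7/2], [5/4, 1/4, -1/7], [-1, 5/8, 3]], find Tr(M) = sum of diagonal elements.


The trace is the sum of diagonal entries.
Diagonal: M[1,1] = 3, M[2,2] = 1/4, M[3,3] = 3
Tr(M) = 3 + 1/4 + 3
Computing step by step:
After adding M[1,1]: 3
After adding M[2,2]: 13/4
After adding M[3,3]: 25/4
Tr(M) = 25/4

25/4


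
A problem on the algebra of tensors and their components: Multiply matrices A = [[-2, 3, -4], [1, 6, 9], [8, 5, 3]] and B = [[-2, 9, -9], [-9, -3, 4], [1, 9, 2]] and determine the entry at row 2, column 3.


(AB)_{ij} = sum_k A_{ik} B_{kj}.
For i=2, j=3:
A_{21} * B_{13} = 1 * -9 = -9
A_{22} * B_{23} = 6 * 4 = 24
A_{23} * B_{33} = 9 * 2 = 18
Sum = -9 + 24 + 18 = 33

33


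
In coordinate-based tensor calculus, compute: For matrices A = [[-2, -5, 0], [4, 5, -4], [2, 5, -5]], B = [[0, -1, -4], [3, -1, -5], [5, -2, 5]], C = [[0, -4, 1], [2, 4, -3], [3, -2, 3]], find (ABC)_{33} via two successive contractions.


(ABC)_{33} = sum_m (AB)_{3m} C_{m3}. First compute row 3 of AB.
(AB)_{31} = 2*0 + 5*3 + -5*5 = -10
(AB)_{32} = 2*-1 + 5*-1 + -5*-2 = 3
(AB)_{33} = 2*-4 + 5*-5 + -5*5 = -58
Now contract with column 3 of C:
(AB)_{31} * C_{13} = -10 * 1 = -10
(AB)_{32} * C_{23} = 3 * -3 = -9
(AB)_{33} * C_{33} = -58 * 3 = -174
(ABC)_{33} = -10 + -9 + -174 = -193

-193


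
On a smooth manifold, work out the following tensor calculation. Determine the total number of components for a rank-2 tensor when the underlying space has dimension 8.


The number of components of a rank-r tensor in d dimensions is d^r.
Here d = 8 and r = 2.
8^2 = 64

64


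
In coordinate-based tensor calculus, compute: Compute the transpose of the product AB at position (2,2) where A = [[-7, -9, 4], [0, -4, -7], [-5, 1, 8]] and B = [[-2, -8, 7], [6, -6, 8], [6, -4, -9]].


(AB)^T_{ij} = (AB)_{ji} = sum_k A_{jk} B_{ki}.
For i=2, j=2 we need (AB)_{22}:
A_{21} * B_{12} = 0 * -8 = 0
A_{22} * B_{22} = -4 * -6 = 24
A_{23} * B_{32} = -7 * -4 = 28
Sum = 0 + 24 + 28 = 52

52


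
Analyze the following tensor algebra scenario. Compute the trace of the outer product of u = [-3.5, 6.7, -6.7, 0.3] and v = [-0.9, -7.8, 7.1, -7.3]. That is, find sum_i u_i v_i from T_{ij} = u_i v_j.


The outer product gives T_{ij} = u_i v_j.
The trace (contraction) is Tr(T) = sum_i T_{ii} = sum_i u_i v_i.
Diagonal entries:
T_{11} = u_1 * v_1 = -3.5 * -0.9 = 3.15
T_{22} = u_2 * v_2 = 6.7 * -7.8 = -52.26
T_{33} = u_3 * v_3 = -6.7 * 7.1 = -47.57
T_{44} = u_4 * v_4 = 0.3 * -7.3 = -2.19
Tr(T) = 3.15 + -52.26 + -47.57 + -2.19 = -98.87

-98.87


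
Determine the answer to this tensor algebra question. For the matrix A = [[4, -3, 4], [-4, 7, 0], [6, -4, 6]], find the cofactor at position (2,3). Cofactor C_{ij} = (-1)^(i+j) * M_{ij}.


To find cofactor C_{23}, delete row 2 and column 3.
The resulting 2x2 submatrix is: [[4, -3], [6, -4]]
Minor M_{23} = 4*-4 - -3*6
  = -16 - -18 = 2
Sign = (-1)^(2+3) = (-1)^5 = -1
Cofactor C_{23} = -1 * 2 = -2

-2


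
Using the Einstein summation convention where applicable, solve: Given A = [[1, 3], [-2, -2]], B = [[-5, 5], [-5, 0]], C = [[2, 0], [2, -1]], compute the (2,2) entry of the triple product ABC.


(ABC)_{22} = sum_m (AB)_{2m} C_{m2}. First compute row 2 of AB.
(AB)_{21} = -2*-5 + -2*-5 = 20
(AB)_{22} = -2*5 + -2*0 = -10
Now contract with column 2 of C:
(AB)_{21} * C_{12} = 20 * 0 = 0
(AB)_{22} * C_{22} = -10 * -1 = 10
(ABC)_{22} = 0 + 10 = 10

10


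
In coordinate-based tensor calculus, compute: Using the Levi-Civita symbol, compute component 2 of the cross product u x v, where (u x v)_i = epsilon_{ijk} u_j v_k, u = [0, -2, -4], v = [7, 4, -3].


(u x v)_2 = sum_{j,k} epsilon_{2jk} u_j v_k. Only permutations of (1,2,3) contribute; the two non-zero terms are:
eps_{213} u_1 v_3 = -1 * 0 * -3 = 0
eps_{231} u_3 v_1 = 1 * -4 * 7 = -28
(u x v)_2 = -28

-28
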